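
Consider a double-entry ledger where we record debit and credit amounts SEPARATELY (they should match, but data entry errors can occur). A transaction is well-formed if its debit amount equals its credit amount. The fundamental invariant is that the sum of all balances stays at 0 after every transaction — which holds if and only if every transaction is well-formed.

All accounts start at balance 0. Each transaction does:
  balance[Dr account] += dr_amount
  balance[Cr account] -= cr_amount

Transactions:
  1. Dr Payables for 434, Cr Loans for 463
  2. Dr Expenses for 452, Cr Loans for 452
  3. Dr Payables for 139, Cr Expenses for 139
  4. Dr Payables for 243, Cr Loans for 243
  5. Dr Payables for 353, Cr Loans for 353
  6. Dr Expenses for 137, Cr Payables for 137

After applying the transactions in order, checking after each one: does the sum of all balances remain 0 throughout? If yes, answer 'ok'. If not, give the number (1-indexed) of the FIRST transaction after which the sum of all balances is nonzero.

After txn 1: dr=434 cr=463 sum_balances=-29
After txn 2: dr=452 cr=452 sum_balances=-29
After txn 3: dr=139 cr=139 sum_balances=-29
After txn 4: dr=243 cr=243 sum_balances=-29
After txn 5: dr=353 cr=353 sum_balances=-29
After txn 6: dr=137 cr=137 sum_balances=-29

Answer: 1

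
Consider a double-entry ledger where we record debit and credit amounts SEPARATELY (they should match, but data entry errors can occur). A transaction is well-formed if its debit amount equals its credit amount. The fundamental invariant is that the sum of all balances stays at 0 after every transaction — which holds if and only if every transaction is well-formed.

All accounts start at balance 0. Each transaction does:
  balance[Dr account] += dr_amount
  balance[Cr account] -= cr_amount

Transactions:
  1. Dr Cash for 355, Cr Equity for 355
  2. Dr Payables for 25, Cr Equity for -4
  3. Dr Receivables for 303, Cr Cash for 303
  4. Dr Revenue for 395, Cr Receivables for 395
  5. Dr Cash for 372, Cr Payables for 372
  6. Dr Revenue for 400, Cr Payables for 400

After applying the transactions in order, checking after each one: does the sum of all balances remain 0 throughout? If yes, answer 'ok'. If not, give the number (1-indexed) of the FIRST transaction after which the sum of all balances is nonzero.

After txn 1: dr=355 cr=355 sum_balances=0
After txn 2: dr=25 cr=-4 sum_balances=29
After txn 3: dr=303 cr=303 sum_balances=29
After txn 4: dr=395 cr=395 sum_balances=29
After txn 5: dr=372 cr=372 sum_balances=29
After txn 6: dr=400 cr=400 sum_balances=29

Answer: 2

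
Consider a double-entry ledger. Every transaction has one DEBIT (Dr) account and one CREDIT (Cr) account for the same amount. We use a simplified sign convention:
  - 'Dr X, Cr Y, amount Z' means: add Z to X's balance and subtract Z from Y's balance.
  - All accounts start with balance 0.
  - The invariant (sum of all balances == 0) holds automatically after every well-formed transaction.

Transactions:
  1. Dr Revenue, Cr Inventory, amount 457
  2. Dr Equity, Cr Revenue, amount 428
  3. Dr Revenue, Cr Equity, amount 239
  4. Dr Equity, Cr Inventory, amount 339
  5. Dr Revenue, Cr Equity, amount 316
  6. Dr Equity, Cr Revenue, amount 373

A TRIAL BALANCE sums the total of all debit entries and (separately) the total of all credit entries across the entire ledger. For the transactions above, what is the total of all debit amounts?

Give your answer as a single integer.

Txn 1: debit+=457
Txn 2: debit+=428
Txn 3: debit+=239
Txn 4: debit+=339
Txn 5: debit+=316
Txn 6: debit+=373
Total debits = 2152

Answer: 2152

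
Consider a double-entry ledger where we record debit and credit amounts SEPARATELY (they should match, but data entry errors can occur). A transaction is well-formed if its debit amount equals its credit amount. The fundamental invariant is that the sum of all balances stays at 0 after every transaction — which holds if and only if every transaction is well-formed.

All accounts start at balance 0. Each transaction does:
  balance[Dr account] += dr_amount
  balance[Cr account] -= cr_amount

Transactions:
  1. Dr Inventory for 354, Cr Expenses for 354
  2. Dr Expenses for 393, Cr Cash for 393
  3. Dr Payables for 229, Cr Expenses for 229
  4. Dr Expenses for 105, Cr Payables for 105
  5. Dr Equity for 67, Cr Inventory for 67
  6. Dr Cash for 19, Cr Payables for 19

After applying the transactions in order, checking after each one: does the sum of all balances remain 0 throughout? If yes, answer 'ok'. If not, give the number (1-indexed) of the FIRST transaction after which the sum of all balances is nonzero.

Answer: ok

Derivation:
After txn 1: dr=354 cr=354 sum_balances=0
After txn 2: dr=393 cr=393 sum_balances=0
After txn 3: dr=229 cr=229 sum_balances=0
After txn 4: dr=105 cr=105 sum_balances=0
After txn 5: dr=67 cr=67 sum_balances=0
After txn 6: dr=19 cr=19 sum_balances=0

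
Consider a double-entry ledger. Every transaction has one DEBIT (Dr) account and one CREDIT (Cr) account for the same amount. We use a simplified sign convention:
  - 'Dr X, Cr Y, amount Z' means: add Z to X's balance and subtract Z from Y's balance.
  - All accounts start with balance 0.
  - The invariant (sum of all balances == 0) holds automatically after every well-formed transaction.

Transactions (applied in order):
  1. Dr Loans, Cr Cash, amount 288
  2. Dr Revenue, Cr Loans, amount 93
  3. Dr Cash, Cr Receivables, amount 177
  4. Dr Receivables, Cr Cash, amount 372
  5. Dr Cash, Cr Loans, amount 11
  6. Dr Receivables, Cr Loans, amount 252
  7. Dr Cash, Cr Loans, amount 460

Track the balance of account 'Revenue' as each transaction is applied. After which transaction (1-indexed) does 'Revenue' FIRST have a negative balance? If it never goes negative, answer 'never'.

After txn 1: Revenue=0
After txn 2: Revenue=93
After txn 3: Revenue=93
After txn 4: Revenue=93
After txn 5: Revenue=93
After txn 6: Revenue=93
After txn 7: Revenue=93

Answer: never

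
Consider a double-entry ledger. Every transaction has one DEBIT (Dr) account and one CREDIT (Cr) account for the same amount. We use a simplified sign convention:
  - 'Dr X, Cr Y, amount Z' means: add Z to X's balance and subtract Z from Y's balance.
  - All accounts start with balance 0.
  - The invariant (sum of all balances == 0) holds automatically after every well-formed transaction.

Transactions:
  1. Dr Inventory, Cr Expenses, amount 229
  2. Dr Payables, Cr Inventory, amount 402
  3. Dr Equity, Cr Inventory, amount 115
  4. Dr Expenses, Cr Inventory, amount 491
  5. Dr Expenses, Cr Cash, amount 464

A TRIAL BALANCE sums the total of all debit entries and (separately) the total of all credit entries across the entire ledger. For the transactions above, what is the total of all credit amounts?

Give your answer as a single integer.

Answer: 1701

Derivation:
Txn 1: credit+=229
Txn 2: credit+=402
Txn 3: credit+=115
Txn 4: credit+=491
Txn 5: credit+=464
Total credits = 1701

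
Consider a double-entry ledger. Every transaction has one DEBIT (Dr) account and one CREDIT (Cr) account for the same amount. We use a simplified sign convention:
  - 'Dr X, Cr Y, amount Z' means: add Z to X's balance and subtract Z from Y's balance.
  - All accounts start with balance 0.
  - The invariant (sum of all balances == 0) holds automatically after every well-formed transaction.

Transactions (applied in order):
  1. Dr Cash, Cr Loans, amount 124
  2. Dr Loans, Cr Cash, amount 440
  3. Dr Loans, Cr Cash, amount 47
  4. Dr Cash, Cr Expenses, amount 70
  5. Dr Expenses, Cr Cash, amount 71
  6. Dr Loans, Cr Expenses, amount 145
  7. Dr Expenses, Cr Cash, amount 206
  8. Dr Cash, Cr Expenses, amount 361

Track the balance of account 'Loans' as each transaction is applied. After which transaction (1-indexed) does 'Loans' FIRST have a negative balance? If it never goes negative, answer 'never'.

Answer: 1

Derivation:
After txn 1: Loans=-124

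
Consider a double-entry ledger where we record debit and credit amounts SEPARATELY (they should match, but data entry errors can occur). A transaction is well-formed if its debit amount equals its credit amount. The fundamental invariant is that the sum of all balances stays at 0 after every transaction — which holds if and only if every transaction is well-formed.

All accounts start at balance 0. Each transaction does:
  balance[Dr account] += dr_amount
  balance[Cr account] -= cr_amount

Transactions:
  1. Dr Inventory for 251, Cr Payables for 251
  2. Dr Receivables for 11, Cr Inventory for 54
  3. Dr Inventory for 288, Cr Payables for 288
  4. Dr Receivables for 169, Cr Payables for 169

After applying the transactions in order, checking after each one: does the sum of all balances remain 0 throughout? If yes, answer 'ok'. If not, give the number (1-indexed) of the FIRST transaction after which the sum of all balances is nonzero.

Answer: 2

Derivation:
After txn 1: dr=251 cr=251 sum_balances=0
After txn 2: dr=11 cr=54 sum_balances=-43
After txn 3: dr=288 cr=288 sum_balances=-43
After txn 4: dr=169 cr=169 sum_balances=-43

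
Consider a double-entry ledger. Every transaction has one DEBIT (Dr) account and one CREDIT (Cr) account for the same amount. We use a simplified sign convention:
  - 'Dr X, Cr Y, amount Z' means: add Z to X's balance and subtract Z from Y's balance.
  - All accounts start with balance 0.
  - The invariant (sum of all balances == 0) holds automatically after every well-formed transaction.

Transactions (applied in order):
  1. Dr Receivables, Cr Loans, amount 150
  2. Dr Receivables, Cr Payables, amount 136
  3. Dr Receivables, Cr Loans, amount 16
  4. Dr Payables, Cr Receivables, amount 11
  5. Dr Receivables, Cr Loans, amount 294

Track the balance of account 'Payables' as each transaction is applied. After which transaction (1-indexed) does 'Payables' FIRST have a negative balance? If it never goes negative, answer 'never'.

After txn 1: Payables=0
After txn 2: Payables=-136

Answer: 2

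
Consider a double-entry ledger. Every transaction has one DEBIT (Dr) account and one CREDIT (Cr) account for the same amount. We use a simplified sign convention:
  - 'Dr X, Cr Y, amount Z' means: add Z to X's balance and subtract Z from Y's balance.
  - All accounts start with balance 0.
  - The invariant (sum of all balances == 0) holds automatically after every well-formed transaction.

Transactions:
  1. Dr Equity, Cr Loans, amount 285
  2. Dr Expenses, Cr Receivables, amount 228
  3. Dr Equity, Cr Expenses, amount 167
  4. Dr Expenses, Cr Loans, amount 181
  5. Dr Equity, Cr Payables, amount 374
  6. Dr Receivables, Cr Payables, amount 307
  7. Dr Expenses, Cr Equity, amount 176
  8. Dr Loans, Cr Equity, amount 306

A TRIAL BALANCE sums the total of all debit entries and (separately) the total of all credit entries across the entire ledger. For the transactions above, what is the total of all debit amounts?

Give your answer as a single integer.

Txn 1: debit+=285
Txn 2: debit+=228
Txn 3: debit+=167
Txn 4: debit+=181
Txn 5: debit+=374
Txn 6: debit+=307
Txn 7: debit+=176
Txn 8: debit+=306
Total debits = 2024

Answer: 2024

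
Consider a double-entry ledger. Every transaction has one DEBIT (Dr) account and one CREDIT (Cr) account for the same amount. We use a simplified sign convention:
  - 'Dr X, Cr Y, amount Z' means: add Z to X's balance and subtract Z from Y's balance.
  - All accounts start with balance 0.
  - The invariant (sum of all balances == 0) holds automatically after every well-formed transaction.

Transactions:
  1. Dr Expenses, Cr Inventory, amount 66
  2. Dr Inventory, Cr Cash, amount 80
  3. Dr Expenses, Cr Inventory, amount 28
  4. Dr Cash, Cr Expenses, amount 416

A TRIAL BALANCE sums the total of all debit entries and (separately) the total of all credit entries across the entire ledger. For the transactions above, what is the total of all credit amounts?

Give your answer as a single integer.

Txn 1: credit+=66
Txn 2: credit+=80
Txn 3: credit+=28
Txn 4: credit+=416
Total credits = 590

Answer: 590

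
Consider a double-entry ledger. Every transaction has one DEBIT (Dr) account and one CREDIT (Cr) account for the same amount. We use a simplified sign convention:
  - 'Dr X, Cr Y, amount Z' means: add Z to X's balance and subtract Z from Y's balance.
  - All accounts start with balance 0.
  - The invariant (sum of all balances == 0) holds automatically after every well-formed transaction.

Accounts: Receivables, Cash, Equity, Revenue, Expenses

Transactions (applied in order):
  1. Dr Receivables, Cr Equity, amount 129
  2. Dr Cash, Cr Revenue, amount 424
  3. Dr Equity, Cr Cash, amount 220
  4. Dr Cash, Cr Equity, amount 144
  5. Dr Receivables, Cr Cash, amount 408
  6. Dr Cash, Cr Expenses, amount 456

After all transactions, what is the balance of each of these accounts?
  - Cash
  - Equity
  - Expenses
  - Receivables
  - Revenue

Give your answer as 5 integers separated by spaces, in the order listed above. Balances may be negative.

After txn 1 (Dr Receivables, Cr Equity, amount 129): Equity=-129 Receivables=129
After txn 2 (Dr Cash, Cr Revenue, amount 424): Cash=424 Equity=-129 Receivables=129 Revenue=-424
After txn 3 (Dr Equity, Cr Cash, amount 220): Cash=204 Equity=91 Receivables=129 Revenue=-424
After txn 4 (Dr Cash, Cr Equity, amount 144): Cash=348 Equity=-53 Receivables=129 Revenue=-424
After txn 5 (Dr Receivables, Cr Cash, amount 408): Cash=-60 Equity=-53 Receivables=537 Revenue=-424
After txn 6 (Dr Cash, Cr Expenses, amount 456): Cash=396 Equity=-53 Expenses=-456 Receivables=537 Revenue=-424

Answer: 396 -53 -456 537 -424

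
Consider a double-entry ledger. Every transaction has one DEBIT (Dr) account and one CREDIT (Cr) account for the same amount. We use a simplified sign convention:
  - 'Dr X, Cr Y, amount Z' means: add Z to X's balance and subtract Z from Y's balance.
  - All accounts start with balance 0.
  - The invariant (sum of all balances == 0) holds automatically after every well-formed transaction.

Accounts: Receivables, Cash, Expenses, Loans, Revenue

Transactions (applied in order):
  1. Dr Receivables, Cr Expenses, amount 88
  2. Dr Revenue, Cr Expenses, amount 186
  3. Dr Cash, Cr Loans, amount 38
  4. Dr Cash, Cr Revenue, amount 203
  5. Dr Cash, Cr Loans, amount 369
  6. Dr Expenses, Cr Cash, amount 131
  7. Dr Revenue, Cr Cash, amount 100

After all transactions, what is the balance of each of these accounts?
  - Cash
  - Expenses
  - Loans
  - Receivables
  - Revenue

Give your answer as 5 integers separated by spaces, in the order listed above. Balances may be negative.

After txn 1 (Dr Receivables, Cr Expenses, amount 88): Expenses=-88 Receivables=88
After txn 2 (Dr Revenue, Cr Expenses, amount 186): Expenses=-274 Receivables=88 Revenue=186
After txn 3 (Dr Cash, Cr Loans, amount 38): Cash=38 Expenses=-274 Loans=-38 Receivables=88 Revenue=186
After txn 4 (Dr Cash, Cr Revenue, amount 203): Cash=241 Expenses=-274 Loans=-38 Receivables=88 Revenue=-17
After txn 5 (Dr Cash, Cr Loans, amount 369): Cash=610 Expenses=-274 Loans=-407 Receivables=88 Revenue=-17
After txn 6 (Dr Expenses, Cr Cash, amount 131): Cash=479 Expenses=-143 Loans=-407 Receivables=88 Revenue=-17
After txn 7 (Dr Revenue, Cr Cash, amount 100): Cash=379 Expenses=-143 Loans=-407 Receivables=88 Revenue=83

Answer: 379 -143 -407 88 83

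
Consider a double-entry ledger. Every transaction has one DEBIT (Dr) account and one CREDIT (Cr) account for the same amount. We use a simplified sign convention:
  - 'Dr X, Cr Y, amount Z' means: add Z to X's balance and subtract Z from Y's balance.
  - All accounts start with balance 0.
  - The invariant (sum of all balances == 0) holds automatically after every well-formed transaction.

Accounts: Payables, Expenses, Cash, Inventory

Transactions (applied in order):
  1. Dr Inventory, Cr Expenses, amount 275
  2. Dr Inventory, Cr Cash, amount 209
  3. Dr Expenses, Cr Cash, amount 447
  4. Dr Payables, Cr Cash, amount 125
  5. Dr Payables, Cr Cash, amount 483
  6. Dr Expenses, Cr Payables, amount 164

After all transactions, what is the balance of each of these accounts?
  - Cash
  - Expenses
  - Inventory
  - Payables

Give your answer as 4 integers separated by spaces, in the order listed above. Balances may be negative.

Answer: -1264 336 484 444

Derivation:
After txn 1 (Dr Inventory, Cr Expenses, amount 275): Expenses=-275 Inventory=275
After txn 2 (Dr Inventory, Cr Cash, amount 209): Cash=-209 Expenses=-275 Inventory=484
After txn 3 (Dr Expenses, Cr Cash, amount 447): Cash=-656 Expenses=172 Inventory=484
After txn 4 (Dr Payables, Cr Cash, amount 125): Cash=-781 Expenses=172 Inventory=484 Payables=125
After txn 5 (Dr Payables, Cr Cash, amount 483): Cash=-1264 Expenses=172 Inventory=484 Payables=608
After txn 6 (Dr Expenses, Cr Payables, amount 164): Cash=-1264 Expenses=336 Inventory=484 Payables=444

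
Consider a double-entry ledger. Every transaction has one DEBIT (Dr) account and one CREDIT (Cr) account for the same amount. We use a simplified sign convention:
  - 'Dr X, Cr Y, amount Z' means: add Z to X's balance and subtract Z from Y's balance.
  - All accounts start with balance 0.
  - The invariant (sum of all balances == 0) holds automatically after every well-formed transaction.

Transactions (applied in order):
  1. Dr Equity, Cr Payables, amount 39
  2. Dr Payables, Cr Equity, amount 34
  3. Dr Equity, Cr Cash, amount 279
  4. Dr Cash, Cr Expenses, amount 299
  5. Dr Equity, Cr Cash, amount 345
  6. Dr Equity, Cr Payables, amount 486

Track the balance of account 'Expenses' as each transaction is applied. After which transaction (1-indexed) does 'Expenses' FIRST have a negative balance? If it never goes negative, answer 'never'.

Answer: 4

Derivation:
After txn 1: Expenses=0
After txn 2: Expenses=0
After txn 3: Expenses=0
After txn 4: Expenses=-299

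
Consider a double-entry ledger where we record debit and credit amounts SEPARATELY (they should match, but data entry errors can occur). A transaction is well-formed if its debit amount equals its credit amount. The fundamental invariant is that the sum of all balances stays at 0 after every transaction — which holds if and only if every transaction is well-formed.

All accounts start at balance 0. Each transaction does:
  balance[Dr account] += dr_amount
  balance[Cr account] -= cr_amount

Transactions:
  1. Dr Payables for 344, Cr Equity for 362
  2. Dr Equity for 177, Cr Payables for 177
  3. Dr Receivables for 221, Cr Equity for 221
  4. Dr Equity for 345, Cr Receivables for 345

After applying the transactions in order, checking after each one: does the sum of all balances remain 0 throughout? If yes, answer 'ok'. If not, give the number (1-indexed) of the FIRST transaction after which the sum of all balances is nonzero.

Answer: 1

Derivation:
After txn 1: dr=344 cr=362 sum_balances=-18
After txn 2: dr=177 cr=177 sum_balances=-18
After txn 3: dr=221 cr=221 sum_balances=-18
After txn 4: dr=345 cr=345 sum_balances=-18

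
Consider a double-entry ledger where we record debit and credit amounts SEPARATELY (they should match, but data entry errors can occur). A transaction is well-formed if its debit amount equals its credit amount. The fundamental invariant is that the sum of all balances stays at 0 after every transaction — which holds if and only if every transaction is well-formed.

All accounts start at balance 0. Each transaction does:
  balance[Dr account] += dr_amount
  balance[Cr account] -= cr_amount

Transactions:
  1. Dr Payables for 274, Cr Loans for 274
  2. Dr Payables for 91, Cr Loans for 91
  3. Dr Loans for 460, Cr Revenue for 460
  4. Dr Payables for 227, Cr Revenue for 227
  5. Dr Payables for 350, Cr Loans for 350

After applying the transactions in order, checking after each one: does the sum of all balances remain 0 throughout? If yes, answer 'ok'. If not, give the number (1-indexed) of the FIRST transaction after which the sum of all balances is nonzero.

After txn 1: dr=274 cr=274 sum_balances=0
After txn 2: dr=91 cr=91 sum_balances=0
After txn 3: dr=460 cr=460 sum_balances=0
After txn 4: dr=227 cr=227 sum_balances=0
After txn 5: dr=350 cr=350 sum_balances=0

Answer: ok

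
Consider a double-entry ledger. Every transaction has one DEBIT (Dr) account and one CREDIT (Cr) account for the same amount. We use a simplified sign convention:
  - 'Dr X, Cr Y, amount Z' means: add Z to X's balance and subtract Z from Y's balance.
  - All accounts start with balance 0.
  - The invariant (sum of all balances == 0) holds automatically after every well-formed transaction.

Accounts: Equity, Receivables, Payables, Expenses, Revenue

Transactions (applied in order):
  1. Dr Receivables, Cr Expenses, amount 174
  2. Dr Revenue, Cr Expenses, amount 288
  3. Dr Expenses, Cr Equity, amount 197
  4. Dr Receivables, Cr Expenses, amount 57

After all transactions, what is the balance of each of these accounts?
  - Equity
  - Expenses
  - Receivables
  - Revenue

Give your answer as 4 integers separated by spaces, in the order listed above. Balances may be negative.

Answer: -197 -322 231 288

Derivation:
After txn 1 (Dr Receivables, Cr Expenses, amount 174): Expenses=-174 Receivables=174
After txn 2 (Dr Revenue, Cr Expenses, amount 288): Expenses=-462 Receivables=174 Revenue=288
After txn 3 (Dr Expenses, Cr Equity, amount 197): Equity=-197 Expenses=-265 Receivables=174 Revenue=288
After txn 4 (Dr Receivables, Cr Expenses, amount 57): Equity=-197 Expenses=-322 Receivables=231 Revenue=288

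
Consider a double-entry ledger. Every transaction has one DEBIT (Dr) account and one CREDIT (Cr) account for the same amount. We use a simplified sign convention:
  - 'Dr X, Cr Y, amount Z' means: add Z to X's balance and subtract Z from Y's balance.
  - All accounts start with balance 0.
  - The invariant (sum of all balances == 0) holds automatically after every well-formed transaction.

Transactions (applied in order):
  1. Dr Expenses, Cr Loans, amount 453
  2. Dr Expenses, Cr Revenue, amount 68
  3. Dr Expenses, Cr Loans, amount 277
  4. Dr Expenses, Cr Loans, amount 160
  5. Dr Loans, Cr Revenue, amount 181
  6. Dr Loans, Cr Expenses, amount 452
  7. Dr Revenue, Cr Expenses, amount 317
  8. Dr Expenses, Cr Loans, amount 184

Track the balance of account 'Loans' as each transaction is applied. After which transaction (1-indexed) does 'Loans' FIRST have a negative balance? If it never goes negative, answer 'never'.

After txn 1: Loans=-453

Answer: 1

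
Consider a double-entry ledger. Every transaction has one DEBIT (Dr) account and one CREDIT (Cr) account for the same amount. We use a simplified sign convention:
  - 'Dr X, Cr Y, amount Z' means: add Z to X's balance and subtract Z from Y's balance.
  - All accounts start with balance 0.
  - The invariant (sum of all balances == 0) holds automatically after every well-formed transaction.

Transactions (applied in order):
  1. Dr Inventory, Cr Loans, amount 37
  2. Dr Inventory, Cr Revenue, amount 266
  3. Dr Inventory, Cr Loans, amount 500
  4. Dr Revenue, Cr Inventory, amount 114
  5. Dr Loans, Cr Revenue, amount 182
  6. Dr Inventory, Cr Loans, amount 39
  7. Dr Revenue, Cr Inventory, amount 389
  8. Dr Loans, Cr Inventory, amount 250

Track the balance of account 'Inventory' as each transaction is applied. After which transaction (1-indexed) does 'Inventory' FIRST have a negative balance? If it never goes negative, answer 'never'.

After txn 1: Inventory=37
After txn 2: Inventory=303
After txn 3: Inventory=803
After txn 4: Inventory=689
After txn 5: Inventory=689
After txn 6: Inventory=728
After txn 7: Inventory=339
After txn 8: Inventory=89

Answer: never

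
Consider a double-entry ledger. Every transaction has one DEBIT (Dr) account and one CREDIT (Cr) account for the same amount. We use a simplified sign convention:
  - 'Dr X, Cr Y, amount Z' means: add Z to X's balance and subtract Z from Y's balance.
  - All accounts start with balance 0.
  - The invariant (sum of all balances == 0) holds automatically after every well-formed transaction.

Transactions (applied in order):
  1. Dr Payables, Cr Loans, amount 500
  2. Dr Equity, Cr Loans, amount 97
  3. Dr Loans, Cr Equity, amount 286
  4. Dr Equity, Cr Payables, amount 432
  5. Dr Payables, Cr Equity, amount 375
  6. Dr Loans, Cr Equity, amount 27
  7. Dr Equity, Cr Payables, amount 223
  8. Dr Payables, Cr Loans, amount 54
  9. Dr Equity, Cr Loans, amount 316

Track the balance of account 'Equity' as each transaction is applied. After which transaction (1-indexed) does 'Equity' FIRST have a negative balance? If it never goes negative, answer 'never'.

Answer: 3

Derivation:
After txn 1: Equity=0
After txn 2: Equity=97
After txn 3: Equity=-189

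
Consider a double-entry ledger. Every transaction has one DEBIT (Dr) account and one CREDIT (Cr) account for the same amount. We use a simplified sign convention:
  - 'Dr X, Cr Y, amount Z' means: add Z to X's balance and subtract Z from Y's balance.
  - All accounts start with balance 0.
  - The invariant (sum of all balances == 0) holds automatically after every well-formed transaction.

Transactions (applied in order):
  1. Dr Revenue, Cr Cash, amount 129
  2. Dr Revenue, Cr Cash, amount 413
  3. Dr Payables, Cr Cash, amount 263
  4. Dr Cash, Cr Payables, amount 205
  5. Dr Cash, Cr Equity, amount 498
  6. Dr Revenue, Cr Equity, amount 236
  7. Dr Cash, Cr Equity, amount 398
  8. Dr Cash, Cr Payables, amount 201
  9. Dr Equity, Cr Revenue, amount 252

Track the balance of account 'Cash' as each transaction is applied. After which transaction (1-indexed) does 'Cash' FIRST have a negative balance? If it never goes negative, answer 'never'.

Answer: 1

Derivation:
After txn 1: Cash=-129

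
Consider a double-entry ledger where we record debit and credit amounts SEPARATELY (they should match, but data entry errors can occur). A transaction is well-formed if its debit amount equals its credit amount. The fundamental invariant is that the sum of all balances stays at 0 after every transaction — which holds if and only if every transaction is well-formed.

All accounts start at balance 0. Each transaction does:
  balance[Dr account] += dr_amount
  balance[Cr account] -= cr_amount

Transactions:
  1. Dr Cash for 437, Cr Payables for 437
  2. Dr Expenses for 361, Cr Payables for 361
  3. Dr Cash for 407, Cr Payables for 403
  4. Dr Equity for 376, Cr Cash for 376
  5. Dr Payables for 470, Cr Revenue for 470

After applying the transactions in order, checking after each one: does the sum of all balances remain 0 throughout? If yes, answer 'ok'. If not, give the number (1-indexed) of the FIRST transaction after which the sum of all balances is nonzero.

Answer: 3

Derivation:
After txn 1: dr=437 cr=437 sum_balances=0
After txn 2: dr=361 cr=361 sum_balances=0
After txn 3: dr=407 cr=403 sum_balances=4
After txn 4: dr=376 cr=376 sum_balances=4
After txn 5: dr=470 cr=470 sum_balances=4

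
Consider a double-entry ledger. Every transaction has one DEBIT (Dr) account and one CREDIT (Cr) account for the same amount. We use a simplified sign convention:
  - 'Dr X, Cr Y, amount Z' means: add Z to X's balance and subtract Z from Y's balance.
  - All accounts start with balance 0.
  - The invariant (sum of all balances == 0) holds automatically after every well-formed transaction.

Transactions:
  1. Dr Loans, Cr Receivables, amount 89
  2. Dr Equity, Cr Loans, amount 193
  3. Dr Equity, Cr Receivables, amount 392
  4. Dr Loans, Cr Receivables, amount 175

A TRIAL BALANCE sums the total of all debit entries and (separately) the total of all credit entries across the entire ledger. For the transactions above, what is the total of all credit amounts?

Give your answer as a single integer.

Txn 1: credit+=89
Txn 2: credit+=193
Txn 3: credit+=392
Txn 4: credit+=175
Total credits = 849

Answer: 849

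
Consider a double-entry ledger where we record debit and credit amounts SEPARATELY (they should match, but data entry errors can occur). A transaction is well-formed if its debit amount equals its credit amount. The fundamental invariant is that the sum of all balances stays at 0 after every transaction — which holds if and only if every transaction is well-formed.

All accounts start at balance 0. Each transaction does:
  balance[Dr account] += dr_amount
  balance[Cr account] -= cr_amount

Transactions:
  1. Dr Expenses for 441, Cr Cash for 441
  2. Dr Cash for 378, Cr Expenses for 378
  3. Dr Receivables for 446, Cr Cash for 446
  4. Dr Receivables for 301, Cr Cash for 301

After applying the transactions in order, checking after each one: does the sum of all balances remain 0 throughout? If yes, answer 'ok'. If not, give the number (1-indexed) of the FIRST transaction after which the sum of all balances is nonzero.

Answer: ok

Derivation:
After txn 1: dr=441 cr=441 sum_balances=0
After txn 2: dr=378 cr=378 sum_balances=0
After txn 3: dr=446 cr=446 sum_balances=0
After txn 4: dr=301 cr=301 sum_balances=0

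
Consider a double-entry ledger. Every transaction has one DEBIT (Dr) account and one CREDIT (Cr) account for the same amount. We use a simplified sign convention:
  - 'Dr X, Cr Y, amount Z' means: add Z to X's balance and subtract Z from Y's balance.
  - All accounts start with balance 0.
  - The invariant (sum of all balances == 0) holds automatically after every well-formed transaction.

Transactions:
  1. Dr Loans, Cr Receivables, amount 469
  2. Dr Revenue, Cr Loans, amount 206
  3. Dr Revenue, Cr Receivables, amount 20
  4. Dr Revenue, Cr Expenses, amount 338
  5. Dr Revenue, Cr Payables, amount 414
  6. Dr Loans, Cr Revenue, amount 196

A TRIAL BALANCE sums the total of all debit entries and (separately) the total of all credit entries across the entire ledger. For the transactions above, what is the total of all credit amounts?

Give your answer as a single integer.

Answer: 1643

Derivation:
Txn 1: credit+=469
Txn 2: credit+=206
Txn 3: credit+=20
Txn 4: credit+=338
Txn 5: credit+=414
Txn 6: credit+=196
Total credits = 1643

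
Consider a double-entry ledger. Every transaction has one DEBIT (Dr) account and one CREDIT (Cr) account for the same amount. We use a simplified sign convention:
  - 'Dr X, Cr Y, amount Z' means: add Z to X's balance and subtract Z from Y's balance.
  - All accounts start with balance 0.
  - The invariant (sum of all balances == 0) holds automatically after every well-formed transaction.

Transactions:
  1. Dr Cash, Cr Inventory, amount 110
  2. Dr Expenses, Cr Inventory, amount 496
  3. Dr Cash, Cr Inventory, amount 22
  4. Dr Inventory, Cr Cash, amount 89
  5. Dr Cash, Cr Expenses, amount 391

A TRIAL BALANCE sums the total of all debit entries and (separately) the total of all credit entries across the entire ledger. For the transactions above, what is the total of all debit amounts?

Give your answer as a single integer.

Answer: 1108

Derivation:
Txn 1: debit+=110
Txn 2: debit+=496
Txn 3: debit+=22
Txn 4: debit+=89
Txn 5: debit+=391
Total debits = 1108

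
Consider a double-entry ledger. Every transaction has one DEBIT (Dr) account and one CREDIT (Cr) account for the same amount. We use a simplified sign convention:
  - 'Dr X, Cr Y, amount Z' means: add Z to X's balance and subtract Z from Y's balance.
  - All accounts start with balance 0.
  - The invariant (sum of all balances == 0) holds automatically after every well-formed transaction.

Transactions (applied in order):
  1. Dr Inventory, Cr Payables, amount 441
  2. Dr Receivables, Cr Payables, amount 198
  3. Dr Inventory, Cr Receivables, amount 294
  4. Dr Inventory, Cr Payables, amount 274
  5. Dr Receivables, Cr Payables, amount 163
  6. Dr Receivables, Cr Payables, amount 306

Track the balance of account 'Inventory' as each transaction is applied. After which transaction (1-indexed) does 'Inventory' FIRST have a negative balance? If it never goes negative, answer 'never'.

After txn 1: Inventory=441
After txn 2: Inventory=441
After txn 3: Inventory=735
After txn 4: Inventory=1009
After txn 5: Inventory=1009
After txn 6: Inventory=1009

Answer: never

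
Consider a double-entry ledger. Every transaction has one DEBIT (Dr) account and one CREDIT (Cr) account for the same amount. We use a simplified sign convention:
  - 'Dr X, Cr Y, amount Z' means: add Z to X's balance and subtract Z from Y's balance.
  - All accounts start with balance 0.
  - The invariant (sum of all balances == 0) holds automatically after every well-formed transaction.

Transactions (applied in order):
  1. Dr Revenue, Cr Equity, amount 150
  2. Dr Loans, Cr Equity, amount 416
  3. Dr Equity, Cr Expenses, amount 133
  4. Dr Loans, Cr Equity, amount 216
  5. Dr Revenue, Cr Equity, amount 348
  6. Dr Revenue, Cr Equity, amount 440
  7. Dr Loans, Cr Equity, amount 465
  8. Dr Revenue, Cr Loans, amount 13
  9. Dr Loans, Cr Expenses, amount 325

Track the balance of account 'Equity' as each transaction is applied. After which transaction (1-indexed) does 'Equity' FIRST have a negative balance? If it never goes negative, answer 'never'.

Answer: 1

Derivation:
After txn 1: Equity=-150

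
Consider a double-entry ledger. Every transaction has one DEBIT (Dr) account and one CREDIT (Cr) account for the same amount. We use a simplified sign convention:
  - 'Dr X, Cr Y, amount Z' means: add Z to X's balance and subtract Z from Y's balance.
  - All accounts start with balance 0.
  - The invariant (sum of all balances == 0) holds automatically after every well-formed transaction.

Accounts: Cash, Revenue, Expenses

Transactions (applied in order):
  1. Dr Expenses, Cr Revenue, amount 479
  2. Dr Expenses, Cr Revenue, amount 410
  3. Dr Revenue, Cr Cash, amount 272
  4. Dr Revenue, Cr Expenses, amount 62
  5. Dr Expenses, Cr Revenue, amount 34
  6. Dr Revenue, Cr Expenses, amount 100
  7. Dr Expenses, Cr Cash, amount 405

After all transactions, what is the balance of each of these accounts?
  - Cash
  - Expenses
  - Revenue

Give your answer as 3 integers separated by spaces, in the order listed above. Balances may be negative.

After txn 1 (Dr Expenses, Cr Revenue, amount 479): Expenses=479 Revenue=-479
After txn 2 (Dr Expenses, Cr Revenue, amount 410): Expenses=889 Revenue=-889
After txn 3 (Dr Revenue, Cr Cash, amount 272): Cash=-272 Expenses=889 Revenue=-617
After txn 4 (Dr Revenue, Cr Expenses, amount 62): Cash=-272 Expenses=827 Revenue=-555
After txn 5 (Dr Expenses, Cr Revenue, amount 34): Cash=-272 Expenses=861 Revenue=-589
After txn 6 (Dr Revenue, Cr Expenses, amount 100): Cash=-272 Expenses=761 Revenue=-489
After txn 7 (Dr Expenses, Cr Cash, amount 405): Cash=-677 Expenses=1166 Revenue=-489

Answer: -677 1166 -489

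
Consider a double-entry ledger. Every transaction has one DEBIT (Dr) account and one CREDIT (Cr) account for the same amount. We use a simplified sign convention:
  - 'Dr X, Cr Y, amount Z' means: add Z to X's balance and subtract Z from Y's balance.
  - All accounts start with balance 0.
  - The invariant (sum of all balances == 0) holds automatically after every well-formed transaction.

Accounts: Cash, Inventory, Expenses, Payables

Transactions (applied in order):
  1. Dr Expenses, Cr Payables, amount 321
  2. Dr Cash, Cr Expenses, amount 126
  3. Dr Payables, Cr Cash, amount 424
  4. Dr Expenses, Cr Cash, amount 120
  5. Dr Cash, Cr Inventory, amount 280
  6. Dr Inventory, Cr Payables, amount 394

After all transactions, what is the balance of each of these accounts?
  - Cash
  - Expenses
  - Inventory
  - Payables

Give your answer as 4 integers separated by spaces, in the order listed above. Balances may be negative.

After txn 1 (Dr Expenses, Cr Payables, amount 321): Expenses=321 Payables=-321
After txn 2 (Dr Cash, Cr Expenses, amount 126): Cash=126 Expenses=195 Payables=-321
After txn 3 (Dr Payables, Cr Cash, amount 424): Cash=-298 Expenses=195 Payables=103
After txn 4 (Dr Expenses, Cr Cash, amount 120): Cash=-418 Expenses=315 Payables=103
After txn 5 (Dr Cash, Cr Inventory, amount 280): Cash=-138 Expenses=315 Inventory=-280 Payables=103
After txn 6 (Dr Inventory, Cr Payables, amount 394): Cash=-138 Expenses=315 Inventory=114 Payables=-291

Answer: -138 315 114 -291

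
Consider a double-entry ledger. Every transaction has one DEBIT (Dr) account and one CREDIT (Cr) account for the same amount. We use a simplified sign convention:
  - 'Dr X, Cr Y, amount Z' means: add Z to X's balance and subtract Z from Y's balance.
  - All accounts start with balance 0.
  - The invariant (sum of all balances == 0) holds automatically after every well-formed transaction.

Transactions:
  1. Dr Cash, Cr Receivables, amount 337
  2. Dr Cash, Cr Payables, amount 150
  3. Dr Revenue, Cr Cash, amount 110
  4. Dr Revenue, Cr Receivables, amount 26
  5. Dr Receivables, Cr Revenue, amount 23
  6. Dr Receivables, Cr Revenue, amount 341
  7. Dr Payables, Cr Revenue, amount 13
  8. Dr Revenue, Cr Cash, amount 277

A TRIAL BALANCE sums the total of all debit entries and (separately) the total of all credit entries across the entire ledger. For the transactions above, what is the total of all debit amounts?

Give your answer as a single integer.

Answer: 1277

Derivation:
Txn 1: debit+=337
Txn 2: debit+=150
Txn 3: debit+=110
Txn 4: debit+=26
Txn 5: debit+=23
Txn 6: debit+=341
Txn 7: debit+=13
Txn 8: debit+=277
Total debits = 1277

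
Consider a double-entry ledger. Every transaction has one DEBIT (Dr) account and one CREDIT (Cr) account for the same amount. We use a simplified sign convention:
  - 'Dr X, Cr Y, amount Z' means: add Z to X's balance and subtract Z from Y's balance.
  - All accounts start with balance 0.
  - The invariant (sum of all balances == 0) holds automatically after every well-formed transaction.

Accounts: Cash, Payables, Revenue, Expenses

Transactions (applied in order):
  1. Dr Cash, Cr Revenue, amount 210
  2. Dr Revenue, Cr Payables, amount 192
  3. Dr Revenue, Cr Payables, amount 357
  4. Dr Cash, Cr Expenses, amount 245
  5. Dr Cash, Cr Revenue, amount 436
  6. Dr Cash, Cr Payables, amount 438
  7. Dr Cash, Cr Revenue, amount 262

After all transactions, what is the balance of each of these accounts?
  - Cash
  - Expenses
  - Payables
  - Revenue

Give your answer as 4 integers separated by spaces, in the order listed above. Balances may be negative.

After txn 1 (Dr Cash, Cr Revenue, amount 210): Cash=210 Revenue=-210
After txn 2 (Dr Revenue, Cr Payables, amount 192): Cash=210 Payables=-192 Revenue=-18
After txn 3 (Dr Revenue, Cr Payables, amount 357): Cash=210 Payables=-549 Revenue=339
After txn 4 (Dr Cash, Cr Expenses, amount 245): Cash=455 Expenses=-245 Payables=-549 Revenue=339
After txn 5 (Dr Cash, Cr Revenue, amount 436): Cash=891 Expenses=-245 Payables=-549 Revenue=-97
After txn 6 (Dr Cash, Cr Payables, amount 438): Cash=1329 Expenses=-245 Payables=-987 Revenue=-97
After txn 7 (Dr Cash, Cr Revenue, amount 262): Cash=1591 Expenses=-245 Payables=-987 Revenue=-359

Answer: 1591 -245 -987 -359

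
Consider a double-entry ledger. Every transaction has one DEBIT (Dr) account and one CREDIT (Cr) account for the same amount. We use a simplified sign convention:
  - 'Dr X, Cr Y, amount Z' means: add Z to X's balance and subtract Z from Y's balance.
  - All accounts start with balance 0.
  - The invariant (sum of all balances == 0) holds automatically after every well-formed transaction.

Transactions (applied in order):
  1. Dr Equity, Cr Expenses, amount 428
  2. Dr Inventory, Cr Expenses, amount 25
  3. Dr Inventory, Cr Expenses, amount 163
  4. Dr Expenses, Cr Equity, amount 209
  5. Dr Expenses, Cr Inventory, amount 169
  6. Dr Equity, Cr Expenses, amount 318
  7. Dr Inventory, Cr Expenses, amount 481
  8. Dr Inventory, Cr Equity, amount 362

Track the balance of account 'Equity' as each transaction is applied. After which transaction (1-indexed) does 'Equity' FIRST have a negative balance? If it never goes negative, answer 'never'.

Answer: never

Derivation:
After txn 1: Equity=428
After txn 2: Equity=428
After txn 3: Equity=428
After txn 4: Equity=219
After txn 5: Equity=219
After txn 6: Equity=537
After txn 7: Equity=537
After txn 8: Equity=175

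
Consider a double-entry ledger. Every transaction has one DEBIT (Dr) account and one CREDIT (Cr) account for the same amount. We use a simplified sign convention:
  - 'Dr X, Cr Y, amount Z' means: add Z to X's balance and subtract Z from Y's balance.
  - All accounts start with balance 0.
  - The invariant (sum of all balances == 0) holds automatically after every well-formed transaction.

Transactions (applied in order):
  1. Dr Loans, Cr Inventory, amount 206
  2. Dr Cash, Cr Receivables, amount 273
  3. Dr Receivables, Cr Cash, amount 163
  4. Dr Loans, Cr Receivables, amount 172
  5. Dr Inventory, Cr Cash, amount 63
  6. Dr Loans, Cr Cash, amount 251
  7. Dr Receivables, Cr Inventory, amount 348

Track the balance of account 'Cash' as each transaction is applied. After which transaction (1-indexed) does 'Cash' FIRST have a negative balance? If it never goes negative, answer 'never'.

Answer: 6

Derivation:
After txn 1: Cash=0
After txn 2: Cash=273
After txn 3: Cash=110
After txn 4: Cash=110
After txn 5: Cash=47
After txn 6: Cash=-204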